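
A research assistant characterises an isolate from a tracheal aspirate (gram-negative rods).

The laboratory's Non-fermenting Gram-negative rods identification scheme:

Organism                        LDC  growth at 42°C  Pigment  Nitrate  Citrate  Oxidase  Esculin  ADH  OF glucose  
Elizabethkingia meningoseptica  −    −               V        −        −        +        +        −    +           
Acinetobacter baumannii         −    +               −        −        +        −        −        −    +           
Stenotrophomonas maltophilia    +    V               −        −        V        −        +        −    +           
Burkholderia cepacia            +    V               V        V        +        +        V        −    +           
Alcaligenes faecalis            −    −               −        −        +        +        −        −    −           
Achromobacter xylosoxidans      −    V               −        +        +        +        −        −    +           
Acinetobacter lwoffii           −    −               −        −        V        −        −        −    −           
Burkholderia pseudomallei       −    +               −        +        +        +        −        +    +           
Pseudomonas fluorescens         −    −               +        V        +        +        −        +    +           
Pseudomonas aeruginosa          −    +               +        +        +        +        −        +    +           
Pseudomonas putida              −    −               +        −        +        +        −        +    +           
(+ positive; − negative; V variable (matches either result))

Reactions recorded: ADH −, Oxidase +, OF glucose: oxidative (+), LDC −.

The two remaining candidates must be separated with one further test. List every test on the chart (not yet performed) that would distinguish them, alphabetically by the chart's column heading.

OF glucose +: excludes Alcaligenes faecalis, Acinetobacter lwoffii — 9 left.
Oxidase +: excludes Acinetobacter baumannii, Stenotrophomonas maltophilia — 7 left.
LDC −: excludes Burkholderia cepacia — 6 left.
ADH −: excludes Burkholderia pseudomallei, Pseudomonas fluorescens, Pseudomonas aeruginosa, Pseudomonas putida — 2 left.
Two candidates remain: Achromobacter xylosoxidans and Elizabethkingia meningoseptica.
  growth at 42°C: V vs − — variable for at least one, does not separate.
  Pigment: − vs V — variable for at least one, does not separate.
  Nitrate: Achromobacter xylosoxidans +, Elizabethkingia meningoseptica − — discriminates.
  Citrate: Achromobacter xylosoxidans +, Elizabethkingia meningoseptica − — discriminates.
  Esculin: Achromobacter xylosoxidans −, Elizabethkingia meningoseptica + — discriminates.

Citrate, Esculin, Nitrate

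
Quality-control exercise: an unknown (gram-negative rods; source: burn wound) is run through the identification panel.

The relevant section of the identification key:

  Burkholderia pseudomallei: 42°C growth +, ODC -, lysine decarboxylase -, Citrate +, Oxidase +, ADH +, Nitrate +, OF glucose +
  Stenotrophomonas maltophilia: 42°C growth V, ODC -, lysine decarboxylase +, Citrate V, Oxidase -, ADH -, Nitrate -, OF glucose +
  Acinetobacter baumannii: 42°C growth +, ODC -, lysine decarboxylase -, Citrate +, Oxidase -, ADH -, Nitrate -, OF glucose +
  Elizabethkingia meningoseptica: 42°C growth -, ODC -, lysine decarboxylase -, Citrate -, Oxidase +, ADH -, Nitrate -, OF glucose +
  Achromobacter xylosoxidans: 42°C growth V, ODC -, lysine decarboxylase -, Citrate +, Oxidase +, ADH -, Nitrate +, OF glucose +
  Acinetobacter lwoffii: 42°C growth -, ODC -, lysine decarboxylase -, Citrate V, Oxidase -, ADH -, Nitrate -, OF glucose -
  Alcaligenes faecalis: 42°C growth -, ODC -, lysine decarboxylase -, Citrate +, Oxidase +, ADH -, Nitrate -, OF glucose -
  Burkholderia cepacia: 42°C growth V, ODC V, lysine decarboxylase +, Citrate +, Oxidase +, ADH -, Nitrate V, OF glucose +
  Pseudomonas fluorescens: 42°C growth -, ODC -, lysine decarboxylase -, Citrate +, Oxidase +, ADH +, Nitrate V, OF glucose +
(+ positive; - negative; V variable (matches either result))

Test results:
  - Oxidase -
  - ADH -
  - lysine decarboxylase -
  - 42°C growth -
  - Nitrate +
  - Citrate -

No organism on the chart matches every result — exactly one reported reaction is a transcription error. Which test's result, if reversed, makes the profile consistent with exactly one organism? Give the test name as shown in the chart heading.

As reported, no row in the chart matches all 6 reactions.
Reversing Oxidase → still no organism matches.
Reversing 42°C growth → still no organism matches.
Reversing ADH → still no organism matches.
Reversing Nitrate (to -) → unique match: Acinetobacter lwoffii.
Reversing Citrate → still no organism matches.
Reversing lysine decarboxylase → still no organism matches.

Nitrate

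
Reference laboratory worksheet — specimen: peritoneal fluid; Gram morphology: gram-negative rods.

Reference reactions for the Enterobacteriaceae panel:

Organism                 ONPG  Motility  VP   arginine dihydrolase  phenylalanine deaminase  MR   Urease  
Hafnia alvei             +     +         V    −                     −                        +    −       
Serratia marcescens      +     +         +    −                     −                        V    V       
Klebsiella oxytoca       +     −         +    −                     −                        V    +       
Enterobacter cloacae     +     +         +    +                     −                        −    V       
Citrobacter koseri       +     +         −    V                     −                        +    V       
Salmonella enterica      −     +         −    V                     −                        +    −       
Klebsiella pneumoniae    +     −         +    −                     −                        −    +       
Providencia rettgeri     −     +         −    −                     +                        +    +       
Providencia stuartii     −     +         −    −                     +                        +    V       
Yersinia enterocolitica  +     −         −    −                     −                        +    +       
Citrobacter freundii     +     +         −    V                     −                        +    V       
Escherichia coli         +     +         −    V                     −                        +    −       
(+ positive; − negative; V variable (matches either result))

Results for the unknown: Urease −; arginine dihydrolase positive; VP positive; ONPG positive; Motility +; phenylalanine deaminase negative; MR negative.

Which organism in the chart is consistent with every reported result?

MR −: excludes 8 organisms — 4 left.
phenylalanine deaminase −: all 4 remaining candidates are consistent.
Motility +: excludes Klebsiella oxytoca, Klebsiella pneumoniae — 2 left.
Urease −: all 2 remaining candidates are consistent.
ONPG +: all 2 remaining candidates are consistent.
arginine dihydrolase +: excludes Serratia marcescens — 1 left.
VP +: the one remaining candidate is consistent.

Enterobacter cloacae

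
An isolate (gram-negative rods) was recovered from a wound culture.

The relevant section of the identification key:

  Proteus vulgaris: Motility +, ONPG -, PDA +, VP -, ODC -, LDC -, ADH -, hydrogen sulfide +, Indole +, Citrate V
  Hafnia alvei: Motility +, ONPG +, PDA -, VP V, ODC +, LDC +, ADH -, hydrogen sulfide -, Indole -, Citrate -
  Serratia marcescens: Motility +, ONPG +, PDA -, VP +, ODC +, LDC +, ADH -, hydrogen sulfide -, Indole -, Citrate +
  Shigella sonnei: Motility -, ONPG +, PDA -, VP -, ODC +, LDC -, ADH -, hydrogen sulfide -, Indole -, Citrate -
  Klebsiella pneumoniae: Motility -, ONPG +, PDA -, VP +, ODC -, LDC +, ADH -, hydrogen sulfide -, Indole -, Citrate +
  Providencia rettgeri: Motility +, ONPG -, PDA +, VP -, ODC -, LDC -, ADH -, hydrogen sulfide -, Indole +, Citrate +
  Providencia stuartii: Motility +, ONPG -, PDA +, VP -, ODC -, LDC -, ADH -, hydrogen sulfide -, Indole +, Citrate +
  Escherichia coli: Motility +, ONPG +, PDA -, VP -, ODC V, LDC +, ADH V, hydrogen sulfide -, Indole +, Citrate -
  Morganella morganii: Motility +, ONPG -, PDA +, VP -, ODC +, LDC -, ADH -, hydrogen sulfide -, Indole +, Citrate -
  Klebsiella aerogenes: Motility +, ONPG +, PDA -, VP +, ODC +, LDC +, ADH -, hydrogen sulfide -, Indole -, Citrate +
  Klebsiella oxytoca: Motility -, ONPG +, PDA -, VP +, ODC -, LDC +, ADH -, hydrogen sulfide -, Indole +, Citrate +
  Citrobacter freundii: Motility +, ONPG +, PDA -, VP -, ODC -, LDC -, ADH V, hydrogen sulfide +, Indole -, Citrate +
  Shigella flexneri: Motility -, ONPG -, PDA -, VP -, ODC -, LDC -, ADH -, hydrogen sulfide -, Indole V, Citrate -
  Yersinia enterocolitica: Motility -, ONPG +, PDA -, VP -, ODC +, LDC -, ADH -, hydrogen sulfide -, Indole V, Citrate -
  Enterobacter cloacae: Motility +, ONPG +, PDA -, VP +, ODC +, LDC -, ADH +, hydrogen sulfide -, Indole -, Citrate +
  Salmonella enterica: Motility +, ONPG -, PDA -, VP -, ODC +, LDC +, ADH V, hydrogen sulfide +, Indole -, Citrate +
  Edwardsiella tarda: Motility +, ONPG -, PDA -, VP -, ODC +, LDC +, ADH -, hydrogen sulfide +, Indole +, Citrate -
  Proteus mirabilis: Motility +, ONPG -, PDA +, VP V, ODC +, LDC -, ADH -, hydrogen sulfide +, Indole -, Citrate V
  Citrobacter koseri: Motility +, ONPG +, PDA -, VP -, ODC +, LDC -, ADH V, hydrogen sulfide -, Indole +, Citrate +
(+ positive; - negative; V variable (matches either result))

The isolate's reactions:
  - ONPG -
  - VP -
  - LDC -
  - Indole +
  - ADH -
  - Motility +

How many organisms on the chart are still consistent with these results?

4

ONPG -: excludes 11 organisms — 8 left.
Motility +: excludes Shigella flexneri — 7 left.
VP -: all 7 remaining candidates are consistent.
Indole +: excludes Salmonella enterica, Proteus mirabilis — 5 left.
ADH -: all 5 remaining candidates are consistent.
LDC -: excludes Edwardsiella tarda — 4 left.
Still consistent: Morganella morganii, Proteus vulgaris, Providencia rettgeri, Providencia stuartii.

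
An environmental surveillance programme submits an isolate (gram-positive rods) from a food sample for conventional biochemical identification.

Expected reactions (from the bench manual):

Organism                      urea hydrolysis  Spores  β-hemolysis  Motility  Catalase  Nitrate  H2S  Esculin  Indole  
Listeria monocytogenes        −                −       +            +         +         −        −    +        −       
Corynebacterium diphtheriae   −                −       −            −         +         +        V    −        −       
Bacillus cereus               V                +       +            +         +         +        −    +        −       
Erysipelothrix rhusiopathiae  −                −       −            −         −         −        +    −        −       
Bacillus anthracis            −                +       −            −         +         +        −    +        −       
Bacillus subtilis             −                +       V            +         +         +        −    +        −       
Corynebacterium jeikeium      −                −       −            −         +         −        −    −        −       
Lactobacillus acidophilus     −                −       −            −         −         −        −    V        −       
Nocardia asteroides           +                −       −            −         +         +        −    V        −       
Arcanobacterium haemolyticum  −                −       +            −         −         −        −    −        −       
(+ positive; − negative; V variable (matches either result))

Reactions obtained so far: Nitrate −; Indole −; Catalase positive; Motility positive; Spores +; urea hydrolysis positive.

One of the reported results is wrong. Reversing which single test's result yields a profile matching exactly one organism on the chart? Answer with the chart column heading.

Nitrate

As reported, no row in the chart matches all 6 reactions.
Reversing Catalase → still no organism matches.
Reversing urea hydrolysis → still no organism matches.
Reversing Spores → still no organism matches.
Reversing Indole → still no organism matches.
Reversing Nitrate (to +) → unique match: Bacillus cereus.
Reversing Motility → still no organism matches.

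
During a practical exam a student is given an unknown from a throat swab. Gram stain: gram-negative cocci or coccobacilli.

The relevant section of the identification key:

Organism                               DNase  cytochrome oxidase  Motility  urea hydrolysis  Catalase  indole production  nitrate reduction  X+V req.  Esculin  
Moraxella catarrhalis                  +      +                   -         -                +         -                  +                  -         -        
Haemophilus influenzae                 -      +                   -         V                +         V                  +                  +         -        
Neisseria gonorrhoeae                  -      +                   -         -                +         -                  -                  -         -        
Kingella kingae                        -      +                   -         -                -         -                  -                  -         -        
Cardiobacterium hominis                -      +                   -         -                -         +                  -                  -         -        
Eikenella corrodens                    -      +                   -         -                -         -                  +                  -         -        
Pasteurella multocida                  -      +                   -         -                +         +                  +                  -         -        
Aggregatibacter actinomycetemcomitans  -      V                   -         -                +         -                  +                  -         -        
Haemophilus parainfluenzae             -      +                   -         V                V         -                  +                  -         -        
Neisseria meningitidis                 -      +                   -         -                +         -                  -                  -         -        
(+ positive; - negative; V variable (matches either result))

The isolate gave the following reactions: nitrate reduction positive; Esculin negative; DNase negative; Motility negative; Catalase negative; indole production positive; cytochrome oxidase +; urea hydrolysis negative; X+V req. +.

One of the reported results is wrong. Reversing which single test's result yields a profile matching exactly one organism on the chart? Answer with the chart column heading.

Catalase

As reported, no row in the chart matches all 9 reactions.
Reversing Esculin → still no organism matches.
Reversing X+V req. → still no organism matches.
Reversing cytochrome oxidase → still no organism matches.
Reversing urea hydrolysis → still no organism matches.
Reversing Catalase (to +) → unique match: Haemophilus influenzae.
Reversing Motility → still no organism matches.
Reversing indole production → still no organism matches.
Reversing nitrate reduction → still no organism matches.
Reversing DNase → still no organism matches.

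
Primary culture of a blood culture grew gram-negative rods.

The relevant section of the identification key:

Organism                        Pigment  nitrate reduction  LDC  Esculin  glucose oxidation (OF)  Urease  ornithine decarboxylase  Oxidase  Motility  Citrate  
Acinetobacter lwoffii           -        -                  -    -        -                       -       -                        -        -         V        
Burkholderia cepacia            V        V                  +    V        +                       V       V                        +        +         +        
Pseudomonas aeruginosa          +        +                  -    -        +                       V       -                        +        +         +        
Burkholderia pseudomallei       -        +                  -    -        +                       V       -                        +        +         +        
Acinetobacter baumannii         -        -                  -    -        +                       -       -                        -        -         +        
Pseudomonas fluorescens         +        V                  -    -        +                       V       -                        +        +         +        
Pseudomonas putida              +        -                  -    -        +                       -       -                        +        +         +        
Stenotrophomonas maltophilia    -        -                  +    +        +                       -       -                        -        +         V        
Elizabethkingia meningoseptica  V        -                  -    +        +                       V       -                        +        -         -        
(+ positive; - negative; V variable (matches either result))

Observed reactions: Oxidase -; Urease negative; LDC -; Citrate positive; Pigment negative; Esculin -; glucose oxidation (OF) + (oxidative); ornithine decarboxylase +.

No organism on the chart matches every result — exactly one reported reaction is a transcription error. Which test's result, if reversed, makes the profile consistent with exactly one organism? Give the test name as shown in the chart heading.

As reported, no row in the chart matches all 8 reactions.
Reversing glucose oxidation (OF) → still no organism matches.
Reversing ornithine decarboxylase (to -) → unique match: Acinetobacter baumannii.
Reversing Urease → still no organism matches.
Reversing Pigment → still no organism matches.
Reversing Citrate → still no organism matches.
Reversing Esculin → still no organism matches.
Reversing LDC → still no organism matches.
Reversing Oxidase → still no organism matches.

ornithine decarboxylase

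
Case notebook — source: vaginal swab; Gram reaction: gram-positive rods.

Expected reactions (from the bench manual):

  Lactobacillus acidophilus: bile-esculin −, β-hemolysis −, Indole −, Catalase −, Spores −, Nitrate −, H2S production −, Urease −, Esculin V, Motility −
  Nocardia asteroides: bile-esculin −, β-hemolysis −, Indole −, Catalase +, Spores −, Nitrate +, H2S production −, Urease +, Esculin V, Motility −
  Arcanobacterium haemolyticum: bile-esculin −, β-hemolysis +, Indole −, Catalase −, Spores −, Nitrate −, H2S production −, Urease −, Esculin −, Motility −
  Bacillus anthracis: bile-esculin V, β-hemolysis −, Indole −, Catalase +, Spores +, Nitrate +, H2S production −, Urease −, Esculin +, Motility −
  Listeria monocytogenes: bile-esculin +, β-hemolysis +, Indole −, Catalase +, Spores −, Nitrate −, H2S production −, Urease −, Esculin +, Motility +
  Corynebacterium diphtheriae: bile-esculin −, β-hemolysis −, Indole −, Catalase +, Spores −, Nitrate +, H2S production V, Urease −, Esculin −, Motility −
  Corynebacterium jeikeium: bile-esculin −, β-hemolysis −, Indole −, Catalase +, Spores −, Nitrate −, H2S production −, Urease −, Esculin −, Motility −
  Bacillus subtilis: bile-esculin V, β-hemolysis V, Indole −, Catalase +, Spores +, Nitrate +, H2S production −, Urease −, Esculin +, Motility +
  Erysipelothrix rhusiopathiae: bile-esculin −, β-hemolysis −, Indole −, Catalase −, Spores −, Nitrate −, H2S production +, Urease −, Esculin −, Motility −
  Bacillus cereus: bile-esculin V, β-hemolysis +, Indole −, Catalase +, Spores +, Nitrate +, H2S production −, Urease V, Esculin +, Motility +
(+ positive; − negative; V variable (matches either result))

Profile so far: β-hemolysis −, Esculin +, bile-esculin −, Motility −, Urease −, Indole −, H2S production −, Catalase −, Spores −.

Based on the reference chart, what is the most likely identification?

Motility −: excludes Listeria monocytogenes, Bacillus subtilis, Bacillus cereus — 7 left.
Indole −: all 7 remaining candidates are consistent.
H2S production −: excludes Erysipelothrix rhusiopathiae — 6 left.
bile-esculin −: all 6 remaining candidates are consistent.
Spores −: excludes Bacillus anthracis — 5 left.
Catalase −: excludes Nocardia asteroides, Corynebacterium diphtheriae, Corynebacterium jeikeium — 2 left.
β-hemolysis −: excludes Arcanobacterium haemolyticum — 1 left.
Esculin +: the one remaining candidate is consistent.
Urease −: the one remaining candidate is consistent.

Lactobacillus acidophilus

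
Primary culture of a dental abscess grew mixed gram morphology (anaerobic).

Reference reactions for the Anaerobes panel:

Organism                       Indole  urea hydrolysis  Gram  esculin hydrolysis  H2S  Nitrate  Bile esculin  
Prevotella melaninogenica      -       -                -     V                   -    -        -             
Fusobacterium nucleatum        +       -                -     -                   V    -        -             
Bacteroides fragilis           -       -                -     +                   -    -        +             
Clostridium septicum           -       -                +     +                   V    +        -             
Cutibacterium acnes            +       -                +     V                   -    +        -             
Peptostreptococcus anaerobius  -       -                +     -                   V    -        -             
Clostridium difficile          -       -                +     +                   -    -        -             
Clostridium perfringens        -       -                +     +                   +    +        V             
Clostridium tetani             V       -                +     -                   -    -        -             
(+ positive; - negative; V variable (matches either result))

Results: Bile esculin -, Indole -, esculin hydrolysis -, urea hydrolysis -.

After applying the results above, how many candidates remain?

urea hydrolysis -: all 9 remaining candidates are consistent.
Bile esculin -: excludes Bacteroides fragilis — 8 left.
esculin hydrolysis -: excludes Clostridium septicum, Clostridium difficile, Clostridium perfringens — 5 left.
Indole -: excludes Fusobacterium nucleatum, Cutibacterium acnes — 3 left.
Still consistent: Clostridium tetani, Peptostreptococcus anaerobius, Prevotella melaninogenica.

3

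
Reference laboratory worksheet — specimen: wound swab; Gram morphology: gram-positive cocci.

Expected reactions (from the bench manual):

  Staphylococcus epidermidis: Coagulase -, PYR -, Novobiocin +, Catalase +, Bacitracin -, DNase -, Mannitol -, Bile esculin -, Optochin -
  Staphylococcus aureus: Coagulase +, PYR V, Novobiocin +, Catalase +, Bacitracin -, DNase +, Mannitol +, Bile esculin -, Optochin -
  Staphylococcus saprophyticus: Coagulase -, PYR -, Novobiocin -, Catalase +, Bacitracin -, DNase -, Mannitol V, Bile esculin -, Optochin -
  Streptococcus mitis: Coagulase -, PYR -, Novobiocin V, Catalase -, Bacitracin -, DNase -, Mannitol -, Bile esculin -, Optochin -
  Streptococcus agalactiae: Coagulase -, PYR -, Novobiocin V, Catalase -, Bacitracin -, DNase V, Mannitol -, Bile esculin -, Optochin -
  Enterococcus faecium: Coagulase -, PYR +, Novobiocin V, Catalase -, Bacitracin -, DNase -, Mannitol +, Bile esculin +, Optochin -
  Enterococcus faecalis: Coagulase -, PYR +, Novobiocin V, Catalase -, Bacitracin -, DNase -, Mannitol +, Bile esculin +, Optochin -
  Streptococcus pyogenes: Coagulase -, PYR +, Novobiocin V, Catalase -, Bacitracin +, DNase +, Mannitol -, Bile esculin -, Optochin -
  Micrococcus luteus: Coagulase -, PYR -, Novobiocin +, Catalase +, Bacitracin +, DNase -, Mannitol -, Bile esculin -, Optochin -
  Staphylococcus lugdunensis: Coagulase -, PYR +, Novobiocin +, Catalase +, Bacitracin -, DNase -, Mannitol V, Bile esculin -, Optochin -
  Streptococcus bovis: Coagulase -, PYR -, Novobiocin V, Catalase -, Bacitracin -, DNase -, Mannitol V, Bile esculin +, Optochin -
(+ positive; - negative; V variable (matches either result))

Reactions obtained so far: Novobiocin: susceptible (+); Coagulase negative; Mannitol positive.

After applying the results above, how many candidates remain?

4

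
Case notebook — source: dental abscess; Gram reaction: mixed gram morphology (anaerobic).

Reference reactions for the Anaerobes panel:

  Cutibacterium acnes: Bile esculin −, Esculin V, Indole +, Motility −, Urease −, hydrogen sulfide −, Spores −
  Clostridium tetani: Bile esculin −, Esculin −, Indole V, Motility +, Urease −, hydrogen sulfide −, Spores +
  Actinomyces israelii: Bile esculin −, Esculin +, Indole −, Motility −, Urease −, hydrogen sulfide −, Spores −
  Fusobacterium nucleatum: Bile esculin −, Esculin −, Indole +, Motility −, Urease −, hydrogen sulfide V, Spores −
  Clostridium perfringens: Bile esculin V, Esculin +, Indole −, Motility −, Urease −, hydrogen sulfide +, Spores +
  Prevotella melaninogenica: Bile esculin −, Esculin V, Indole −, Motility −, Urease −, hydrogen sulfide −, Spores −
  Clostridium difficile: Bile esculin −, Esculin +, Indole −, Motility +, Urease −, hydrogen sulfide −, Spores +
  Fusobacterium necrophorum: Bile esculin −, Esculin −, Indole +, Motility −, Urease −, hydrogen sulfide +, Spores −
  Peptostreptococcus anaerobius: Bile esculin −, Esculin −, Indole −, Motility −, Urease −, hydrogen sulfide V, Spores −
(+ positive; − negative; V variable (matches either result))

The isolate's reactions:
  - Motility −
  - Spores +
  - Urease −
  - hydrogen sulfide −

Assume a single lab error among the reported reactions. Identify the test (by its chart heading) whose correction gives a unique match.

hydrogen sulfide

As reported, no row in the chart matches all 4 reactions.
Reversing hydrogen sulfide (to +) → unique match: Clostridium perfringens.
Reversing Urease → still no organism matches.
Reversing Spores → 5 organisms match (not unique).
Reversing Motility → 2 organisms match (not unique).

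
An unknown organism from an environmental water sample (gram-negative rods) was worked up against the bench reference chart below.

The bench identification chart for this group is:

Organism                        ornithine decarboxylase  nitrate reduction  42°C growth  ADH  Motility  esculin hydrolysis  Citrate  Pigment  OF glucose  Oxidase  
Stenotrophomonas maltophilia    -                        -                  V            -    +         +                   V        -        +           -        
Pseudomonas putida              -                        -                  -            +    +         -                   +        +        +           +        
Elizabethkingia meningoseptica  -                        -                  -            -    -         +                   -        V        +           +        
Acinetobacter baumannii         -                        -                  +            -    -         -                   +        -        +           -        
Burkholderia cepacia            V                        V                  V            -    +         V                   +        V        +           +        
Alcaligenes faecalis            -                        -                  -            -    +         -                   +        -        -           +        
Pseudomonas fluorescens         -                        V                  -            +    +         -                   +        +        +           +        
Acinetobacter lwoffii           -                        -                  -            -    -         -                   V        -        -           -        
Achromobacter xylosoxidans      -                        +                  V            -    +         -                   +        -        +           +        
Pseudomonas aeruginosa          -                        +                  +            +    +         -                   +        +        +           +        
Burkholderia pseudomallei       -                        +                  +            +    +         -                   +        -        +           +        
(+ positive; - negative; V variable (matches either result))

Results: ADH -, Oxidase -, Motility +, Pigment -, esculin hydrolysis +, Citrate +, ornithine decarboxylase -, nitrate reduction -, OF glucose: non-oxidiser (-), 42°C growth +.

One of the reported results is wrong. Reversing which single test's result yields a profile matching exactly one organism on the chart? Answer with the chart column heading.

OF glucose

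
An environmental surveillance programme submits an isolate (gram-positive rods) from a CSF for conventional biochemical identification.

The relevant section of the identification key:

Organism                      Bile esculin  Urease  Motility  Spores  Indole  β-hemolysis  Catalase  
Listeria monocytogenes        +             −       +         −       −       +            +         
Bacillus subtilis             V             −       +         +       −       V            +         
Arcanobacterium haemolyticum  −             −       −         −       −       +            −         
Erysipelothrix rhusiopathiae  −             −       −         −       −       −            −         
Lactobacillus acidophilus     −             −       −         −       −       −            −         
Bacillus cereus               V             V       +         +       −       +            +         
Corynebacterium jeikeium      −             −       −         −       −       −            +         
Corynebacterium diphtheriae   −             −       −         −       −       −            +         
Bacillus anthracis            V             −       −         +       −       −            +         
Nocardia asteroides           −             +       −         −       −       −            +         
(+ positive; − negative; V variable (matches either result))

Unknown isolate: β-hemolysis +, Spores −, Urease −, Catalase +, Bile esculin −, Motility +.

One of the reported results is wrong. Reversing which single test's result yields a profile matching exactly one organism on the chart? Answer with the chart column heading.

Bile esculin

As reported, no row in the chart matches all 6 reactions.
Reversing Motility → still no organism matches.
Reversing Bile esculin (to +) → unique match: Listeria monocytogenes.
Reversing Spores → 2 organisms match (not unique).
Reversing Urease → still no organism matches.
Reversing Catalase → still no organism matches.
Reversing β-hemolysis → still no organism matches.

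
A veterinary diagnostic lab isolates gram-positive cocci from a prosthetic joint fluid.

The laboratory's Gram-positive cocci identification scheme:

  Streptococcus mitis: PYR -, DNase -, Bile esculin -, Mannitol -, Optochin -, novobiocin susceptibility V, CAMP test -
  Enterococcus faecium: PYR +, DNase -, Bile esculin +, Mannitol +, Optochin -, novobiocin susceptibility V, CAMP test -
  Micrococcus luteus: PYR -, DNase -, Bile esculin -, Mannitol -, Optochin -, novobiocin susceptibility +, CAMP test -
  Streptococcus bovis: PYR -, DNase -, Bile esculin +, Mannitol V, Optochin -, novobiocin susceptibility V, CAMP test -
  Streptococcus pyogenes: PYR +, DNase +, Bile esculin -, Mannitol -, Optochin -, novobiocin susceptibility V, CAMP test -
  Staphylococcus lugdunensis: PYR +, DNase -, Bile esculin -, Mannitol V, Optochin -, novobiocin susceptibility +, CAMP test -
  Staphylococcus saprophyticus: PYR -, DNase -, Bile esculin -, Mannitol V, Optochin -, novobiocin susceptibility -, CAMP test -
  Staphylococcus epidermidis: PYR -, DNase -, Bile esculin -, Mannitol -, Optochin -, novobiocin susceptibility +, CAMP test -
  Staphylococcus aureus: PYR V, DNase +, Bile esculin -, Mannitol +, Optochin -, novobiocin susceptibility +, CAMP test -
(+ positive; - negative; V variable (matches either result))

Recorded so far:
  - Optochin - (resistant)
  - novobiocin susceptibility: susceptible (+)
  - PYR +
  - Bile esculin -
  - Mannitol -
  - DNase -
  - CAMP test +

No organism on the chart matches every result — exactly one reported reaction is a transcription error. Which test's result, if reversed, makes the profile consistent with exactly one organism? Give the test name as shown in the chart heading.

CAMP test

As reported, no row in the chart matches all 7 reactions.
Reversing PYR → still no organism matches.
Reversing Mannitol → still no organism matches.
Reversing Optochin → still no organism matches.
Reversing CAMP test (to -) → unique match: Staphylococcus lugdunensis.
Reversing Bile esculin → still no organism matches.
Reversing DNase → still no organism matches.
Reversing novobiocin susceptibility → still no organism matches.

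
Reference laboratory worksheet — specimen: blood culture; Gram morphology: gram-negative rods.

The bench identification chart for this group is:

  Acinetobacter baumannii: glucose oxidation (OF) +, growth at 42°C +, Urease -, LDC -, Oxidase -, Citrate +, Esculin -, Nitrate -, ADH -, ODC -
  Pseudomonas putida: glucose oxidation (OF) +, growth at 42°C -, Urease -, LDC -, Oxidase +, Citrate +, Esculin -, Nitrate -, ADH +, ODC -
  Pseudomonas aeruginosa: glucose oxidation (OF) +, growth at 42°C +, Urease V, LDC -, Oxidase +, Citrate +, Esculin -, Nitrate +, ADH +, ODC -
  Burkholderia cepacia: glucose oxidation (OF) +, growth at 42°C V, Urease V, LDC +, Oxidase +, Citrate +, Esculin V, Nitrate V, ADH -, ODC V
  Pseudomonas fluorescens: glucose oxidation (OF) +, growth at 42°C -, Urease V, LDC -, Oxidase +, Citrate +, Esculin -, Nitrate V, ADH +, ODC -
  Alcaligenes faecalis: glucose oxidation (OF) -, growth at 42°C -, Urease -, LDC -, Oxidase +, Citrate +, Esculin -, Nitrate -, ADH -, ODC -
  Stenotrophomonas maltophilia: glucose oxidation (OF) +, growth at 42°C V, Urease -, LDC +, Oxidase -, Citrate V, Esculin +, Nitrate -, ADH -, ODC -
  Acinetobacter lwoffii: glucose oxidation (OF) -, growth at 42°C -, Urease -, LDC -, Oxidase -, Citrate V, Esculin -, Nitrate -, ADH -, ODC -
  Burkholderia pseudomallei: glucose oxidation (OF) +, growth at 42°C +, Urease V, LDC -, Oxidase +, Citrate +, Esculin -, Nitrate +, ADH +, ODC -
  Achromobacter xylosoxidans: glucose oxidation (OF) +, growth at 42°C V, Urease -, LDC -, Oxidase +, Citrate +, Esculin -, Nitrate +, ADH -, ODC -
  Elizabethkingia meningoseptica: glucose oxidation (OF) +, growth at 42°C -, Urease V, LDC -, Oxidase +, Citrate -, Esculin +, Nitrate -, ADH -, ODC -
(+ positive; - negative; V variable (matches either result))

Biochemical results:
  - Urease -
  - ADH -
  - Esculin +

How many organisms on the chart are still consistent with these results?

3

ADH -: excludes Pseudomonas putida, Pseudomonas aeruginosa, Pseudomonas fluorescens, Burkholderia pseudomallei — 7 left.
Urease -: all 7 remaining candidates are consistent.
Esculin +: excludes Acinetobacter baumannii, Alcaligenes faecalis, Acinetobacter lwoffii, Achromobacter xylosoxidans — 3 left.
Still consistent: Burkholderia cepacia, Elizabethkingia meningoseptica, Stenotrophomonas maltophilia.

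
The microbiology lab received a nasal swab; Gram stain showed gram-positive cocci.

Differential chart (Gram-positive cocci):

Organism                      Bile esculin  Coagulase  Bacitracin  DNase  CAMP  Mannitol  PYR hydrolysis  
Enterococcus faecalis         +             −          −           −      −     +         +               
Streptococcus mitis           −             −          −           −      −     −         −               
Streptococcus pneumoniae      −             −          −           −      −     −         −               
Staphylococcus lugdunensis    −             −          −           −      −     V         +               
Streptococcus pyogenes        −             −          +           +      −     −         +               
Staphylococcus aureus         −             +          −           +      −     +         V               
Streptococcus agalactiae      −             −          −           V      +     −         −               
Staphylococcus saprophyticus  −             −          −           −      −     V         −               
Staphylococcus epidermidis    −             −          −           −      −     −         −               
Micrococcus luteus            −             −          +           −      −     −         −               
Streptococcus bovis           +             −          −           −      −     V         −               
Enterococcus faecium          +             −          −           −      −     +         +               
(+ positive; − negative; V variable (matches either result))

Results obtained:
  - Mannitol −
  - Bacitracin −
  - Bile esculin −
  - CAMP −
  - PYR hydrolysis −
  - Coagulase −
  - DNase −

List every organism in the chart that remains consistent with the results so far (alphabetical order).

Bile esculin −: excludes Enterococcus faecalis, Streptococcus bovis, Enterococcus faecium — 9 left.
DNase −: excludes Streptococcus pyogenes, Staphylococcus aureus — 7 left.
Bacitracin −: excludes Micrococcus luteus — 6 left.
Mannitol −: all 6 remaining candidates are consistent.
Coagulase −: all 6 remaining candidates are consistent.
PYR hydrolysis −: excludes Staphylococcus lugdunensis — 5 left.
CAMP −: excludes Streptococcus agalactiae — 4 left.

Staphylococcus epidermidis, Staphylococcus saprophyticus, Streptococcus mitis, Streptococcus pneumoniae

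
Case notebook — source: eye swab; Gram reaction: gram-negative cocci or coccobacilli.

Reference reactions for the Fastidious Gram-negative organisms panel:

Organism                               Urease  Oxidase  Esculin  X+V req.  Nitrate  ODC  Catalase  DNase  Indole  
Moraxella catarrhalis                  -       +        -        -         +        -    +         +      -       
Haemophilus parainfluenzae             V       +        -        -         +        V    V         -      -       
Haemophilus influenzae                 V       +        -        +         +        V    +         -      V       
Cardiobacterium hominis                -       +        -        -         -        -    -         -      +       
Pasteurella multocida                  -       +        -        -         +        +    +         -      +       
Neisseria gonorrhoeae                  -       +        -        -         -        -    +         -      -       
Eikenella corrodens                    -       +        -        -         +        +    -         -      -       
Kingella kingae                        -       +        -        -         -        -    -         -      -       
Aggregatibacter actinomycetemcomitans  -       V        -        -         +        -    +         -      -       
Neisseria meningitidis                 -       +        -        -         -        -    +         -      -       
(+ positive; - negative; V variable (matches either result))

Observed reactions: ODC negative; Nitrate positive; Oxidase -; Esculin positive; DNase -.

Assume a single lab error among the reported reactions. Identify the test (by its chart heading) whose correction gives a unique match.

As reported, no row in the chart matches all 5 reactions.
Reversing Oxidase → still no organism matches.
Reversing DNase → still no organism matches.
Reversing ODC → still no organism matches.
Reversing Nitrate → still no organism matches.
Reversing Esculin (to -) → unique match: Aggregatibacter actinomycetemcomitans.

Esculin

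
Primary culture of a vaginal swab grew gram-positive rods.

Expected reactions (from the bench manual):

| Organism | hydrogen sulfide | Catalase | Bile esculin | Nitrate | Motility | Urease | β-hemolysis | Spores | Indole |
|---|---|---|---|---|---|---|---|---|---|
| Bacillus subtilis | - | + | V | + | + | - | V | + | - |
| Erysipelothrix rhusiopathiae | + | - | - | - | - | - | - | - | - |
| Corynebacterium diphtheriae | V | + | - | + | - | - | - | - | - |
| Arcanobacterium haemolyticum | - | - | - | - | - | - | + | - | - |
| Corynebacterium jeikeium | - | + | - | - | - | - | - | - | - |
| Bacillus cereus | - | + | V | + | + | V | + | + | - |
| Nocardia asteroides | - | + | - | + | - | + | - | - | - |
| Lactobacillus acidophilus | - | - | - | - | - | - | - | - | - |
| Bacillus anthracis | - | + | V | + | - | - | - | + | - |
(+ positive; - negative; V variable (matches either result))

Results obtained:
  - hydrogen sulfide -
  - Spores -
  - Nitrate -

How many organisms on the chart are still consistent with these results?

Spores -: excludes Bacillus subtilis, Bacillus cereus, Bacillus anthracis — 6 left.
Nitrate -: excludes Corynebacterium diphtheriae, Nocardia asteroides — 4 left.
hydrogen sulfide -: excludes Erysipelothrix rhusiopathiae — 3 left.
Still consistent: Arcanobacterium haemolyticum, Corynebacterium jeikeium, Lactobacillus acidophilus.

3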